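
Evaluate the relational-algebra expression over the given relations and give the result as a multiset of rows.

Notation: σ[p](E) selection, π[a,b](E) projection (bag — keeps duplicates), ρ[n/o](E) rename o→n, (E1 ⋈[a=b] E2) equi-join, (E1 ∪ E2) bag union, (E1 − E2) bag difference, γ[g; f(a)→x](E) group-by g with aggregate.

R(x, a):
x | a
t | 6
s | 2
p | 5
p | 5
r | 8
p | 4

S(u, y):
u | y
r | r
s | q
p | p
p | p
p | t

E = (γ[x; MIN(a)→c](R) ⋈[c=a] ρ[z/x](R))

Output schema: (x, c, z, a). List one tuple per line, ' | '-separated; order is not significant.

Stepwise |·|:
  R → 6
  γ[x; MIN(a)→c](R) → 4
  R → 6
  ρ[z/x](R) → 6
  (γ[x; MIN(a)→c](R) ⋈[c=a] ρ[z/x](R)) → 4

== RESULT ==
x | c | z | a
p | 4 | p | 4
r | 8 | r | 8
s | 2 | s | 2
t | 6 | t | 6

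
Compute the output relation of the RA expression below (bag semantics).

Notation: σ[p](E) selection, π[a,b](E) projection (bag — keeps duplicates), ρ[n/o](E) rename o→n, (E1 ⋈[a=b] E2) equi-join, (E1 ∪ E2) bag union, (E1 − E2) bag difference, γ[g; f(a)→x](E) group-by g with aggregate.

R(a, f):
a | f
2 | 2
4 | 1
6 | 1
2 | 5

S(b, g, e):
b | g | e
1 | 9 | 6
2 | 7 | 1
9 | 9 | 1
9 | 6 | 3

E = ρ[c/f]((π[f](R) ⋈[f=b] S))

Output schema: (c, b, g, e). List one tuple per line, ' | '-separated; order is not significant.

Stepwise |·|:
  R → 4
  π[f](R) → 4
  S → 4
  (π[f](R) ⋈[f=b] S) → 3
  ρ[c/f]((π[f](R) ⋈[f=b] S)) → 3

== RESULT ==
c | b | g | e
1 | 1 | 9 | 6
1 | 1 | 9 | 6
2 | 2 | 7 | 1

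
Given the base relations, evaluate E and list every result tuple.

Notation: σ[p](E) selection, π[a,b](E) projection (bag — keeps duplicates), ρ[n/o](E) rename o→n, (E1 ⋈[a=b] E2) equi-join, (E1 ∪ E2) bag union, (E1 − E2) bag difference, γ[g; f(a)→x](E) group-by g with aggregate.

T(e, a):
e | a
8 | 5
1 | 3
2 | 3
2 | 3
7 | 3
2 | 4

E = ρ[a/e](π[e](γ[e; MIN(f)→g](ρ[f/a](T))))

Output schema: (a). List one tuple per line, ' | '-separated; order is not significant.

Stepwise |·|:
  T → 6
  ρ[f/a](T) → 6
  γ[e; MIN(f)→g](ρ[f/a](T)) → 4
  π[e](γ[e; MIN(f)→g](ρ[f/a](T))) → 4
  ρ[a/e](π[e](γ[e; MIN(f)→g](ρ[f/a](T)))) → 4

== RESULT ==
a
1
2
7
8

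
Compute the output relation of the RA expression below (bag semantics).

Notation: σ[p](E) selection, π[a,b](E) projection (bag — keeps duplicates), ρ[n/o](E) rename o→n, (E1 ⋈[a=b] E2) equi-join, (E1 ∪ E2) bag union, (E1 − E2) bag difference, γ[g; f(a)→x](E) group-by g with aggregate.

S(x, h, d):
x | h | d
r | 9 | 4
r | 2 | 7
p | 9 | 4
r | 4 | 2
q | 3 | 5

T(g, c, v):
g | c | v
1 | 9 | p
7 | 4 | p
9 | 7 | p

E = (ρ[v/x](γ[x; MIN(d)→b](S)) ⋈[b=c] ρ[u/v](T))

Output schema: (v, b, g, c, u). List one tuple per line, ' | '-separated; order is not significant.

Row counts bottom-up:
  S → 5
  γ[x; MIN(d)→b](S) → 3
  ρ[v/x](γ[x; MIN(d)→b](S)) → 3
  T → 3
  ρ[u/v](T) → 3
  (ρ[v/x](γ[x; MIN(d)→b](S)) ⋈[b=c] ρ[u/v](T)) → 1

== RESULT ==
v | b | g | c | u
p | 4 | 7 | 4 | p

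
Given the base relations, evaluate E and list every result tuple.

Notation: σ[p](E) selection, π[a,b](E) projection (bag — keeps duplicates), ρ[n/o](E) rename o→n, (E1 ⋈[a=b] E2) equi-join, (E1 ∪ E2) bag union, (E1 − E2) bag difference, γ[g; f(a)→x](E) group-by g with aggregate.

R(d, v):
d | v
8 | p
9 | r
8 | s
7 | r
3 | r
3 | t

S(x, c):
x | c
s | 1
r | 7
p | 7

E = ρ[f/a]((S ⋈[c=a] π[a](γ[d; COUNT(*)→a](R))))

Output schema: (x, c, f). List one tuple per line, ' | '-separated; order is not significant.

Subexpression sizes:
  S → 3
  R → 6
  γ[d; COUNT(*)→a](R) → 4
  π[a](γ[d; COUNT(*)→a](R)) → 4
  (S ⋈[c=a] π[a](γ[d; COUNT(*)→a](R))) → 2
  ρ[f/a]((S ⋈[c=a] π[a](γ[d; COUNT(*)→a](R)))) → 2

== RESULT ==
x | c | f
s | 1 | 1
s | 1 | 1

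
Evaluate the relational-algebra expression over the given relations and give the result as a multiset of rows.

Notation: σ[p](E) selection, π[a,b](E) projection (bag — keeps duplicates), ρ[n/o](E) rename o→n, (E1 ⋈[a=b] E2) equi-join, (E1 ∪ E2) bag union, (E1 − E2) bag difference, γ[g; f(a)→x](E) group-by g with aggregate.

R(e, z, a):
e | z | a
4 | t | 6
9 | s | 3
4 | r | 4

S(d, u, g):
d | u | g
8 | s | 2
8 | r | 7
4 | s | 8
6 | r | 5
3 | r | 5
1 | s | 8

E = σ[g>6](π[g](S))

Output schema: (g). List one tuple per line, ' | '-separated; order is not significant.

Stepwise |·|:
  S → 6
  π[g](S) → 6
  σ[g>6](π[g](S)) → 3

== RESULT ==
g
7
8
8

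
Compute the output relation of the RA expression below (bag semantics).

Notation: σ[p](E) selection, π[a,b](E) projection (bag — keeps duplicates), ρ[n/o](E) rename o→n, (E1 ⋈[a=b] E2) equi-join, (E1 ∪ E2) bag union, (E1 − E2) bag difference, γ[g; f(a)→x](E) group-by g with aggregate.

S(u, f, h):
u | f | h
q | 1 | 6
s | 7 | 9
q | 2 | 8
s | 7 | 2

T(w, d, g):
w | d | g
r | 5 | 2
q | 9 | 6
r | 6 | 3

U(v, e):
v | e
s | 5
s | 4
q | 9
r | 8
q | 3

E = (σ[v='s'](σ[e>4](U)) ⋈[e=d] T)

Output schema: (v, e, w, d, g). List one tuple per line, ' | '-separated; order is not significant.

Stepwise |·|:
  U → 5
  σ[e>4](U) → 3
  σ[v='s'](σ[e>4](U)) → 1
  T → 3
  (σ[v='s'](σ[e>4](U)) ⋈[e=d] T) → 1

== RESULT ==
v | e | w | d | g
s | 5 | r | 5 | 2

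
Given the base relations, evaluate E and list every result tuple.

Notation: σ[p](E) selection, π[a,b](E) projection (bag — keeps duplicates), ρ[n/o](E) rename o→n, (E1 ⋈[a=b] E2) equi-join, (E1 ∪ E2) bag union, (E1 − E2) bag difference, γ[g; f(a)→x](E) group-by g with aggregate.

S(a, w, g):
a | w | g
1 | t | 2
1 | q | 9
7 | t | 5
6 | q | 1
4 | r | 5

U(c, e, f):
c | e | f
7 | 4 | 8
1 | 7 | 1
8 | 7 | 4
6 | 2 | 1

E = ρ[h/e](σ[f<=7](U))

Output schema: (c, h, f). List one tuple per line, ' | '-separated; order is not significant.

Subexpression sizes:
  U → 4
  σ[f<=7](U) → 3
  ρ[h/e](σ[f<=7](U)) → 3

== RESULT ==
c | h | f
1 | 7 | 1
6 | 2 | 1
8 | 7 | 4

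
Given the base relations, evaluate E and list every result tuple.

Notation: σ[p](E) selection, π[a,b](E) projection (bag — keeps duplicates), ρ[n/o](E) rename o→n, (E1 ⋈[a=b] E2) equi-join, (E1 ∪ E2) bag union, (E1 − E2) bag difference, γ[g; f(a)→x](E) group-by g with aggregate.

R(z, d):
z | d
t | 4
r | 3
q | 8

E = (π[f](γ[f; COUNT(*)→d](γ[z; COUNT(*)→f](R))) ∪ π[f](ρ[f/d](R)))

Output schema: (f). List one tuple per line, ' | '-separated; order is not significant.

Stepwise |·|:
  R → 3
  γ[z; COUNT(*)→f](R) → 3
  γ[f; COUNT(*)→d](γ[z; COUNT(*)→f](R)) → 1
  π[f](γ[f; COUNT(*)→d](γ[z; COUNT(*)→f](R))) → 1
  R → 3
  ρ[f/d](R) → 3
  π[f](ρ[f/d](R)) → 3
  (π[f](γ[f; COUNT(*)→d](γ[z; COUNT(*)→f](R))) ∪ π[f](ρ[f/d](R))) → 4

== RESULT ==
f
1
3
4
8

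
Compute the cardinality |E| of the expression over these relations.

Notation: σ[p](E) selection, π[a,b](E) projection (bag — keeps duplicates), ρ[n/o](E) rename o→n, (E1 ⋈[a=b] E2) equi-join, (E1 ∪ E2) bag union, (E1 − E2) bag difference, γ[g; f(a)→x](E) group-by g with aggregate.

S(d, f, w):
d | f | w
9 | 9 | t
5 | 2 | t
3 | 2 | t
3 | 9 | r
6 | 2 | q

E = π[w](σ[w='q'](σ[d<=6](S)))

Per-node cardinality:
  S → 5
  σ[d<=6](S) → 4
  σ[w='q'](σ[d<=6](S)) → 1
  π[w](σ[w='q'](σ[d<=6](S))) → 1

|E| = 1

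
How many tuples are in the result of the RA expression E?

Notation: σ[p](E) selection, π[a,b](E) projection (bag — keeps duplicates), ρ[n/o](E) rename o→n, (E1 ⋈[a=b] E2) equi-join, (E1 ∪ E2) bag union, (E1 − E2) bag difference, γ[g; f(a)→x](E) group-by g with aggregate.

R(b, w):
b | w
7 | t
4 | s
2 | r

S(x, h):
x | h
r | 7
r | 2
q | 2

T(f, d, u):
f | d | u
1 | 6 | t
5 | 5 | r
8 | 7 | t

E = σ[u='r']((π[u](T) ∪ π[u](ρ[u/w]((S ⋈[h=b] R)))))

Stepwise |·|:
  T → 3
  π[u](T) → 3
  S → 3
  R → 3
  (S ⋈[h=b] R) → 3
  ρ[u/w]((S ⋈[h=b] R)) → 3
  π[u](ρ[u/w]((S ⋈[h=b] R))) → 3
  (π[u](T) ∪ π[u](ρ[u/w]((S ⋈[h=b] R)))) → 6
  σ[u='r']((π[u](T) ∪ π[u](ρ[u/w]((S ⋈[h=b] R))))) → 3

|E| = 3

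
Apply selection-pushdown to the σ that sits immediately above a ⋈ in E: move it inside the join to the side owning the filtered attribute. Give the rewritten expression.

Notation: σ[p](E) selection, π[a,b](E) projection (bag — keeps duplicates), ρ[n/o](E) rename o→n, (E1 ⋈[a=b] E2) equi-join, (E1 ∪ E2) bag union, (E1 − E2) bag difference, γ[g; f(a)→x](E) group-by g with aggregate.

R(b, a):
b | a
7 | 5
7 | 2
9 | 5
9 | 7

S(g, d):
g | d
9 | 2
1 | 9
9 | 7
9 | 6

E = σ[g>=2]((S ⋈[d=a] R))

σ filters on g, owned by the left side.
E' = (σ[g>=2](S) ⋈[d=a] R)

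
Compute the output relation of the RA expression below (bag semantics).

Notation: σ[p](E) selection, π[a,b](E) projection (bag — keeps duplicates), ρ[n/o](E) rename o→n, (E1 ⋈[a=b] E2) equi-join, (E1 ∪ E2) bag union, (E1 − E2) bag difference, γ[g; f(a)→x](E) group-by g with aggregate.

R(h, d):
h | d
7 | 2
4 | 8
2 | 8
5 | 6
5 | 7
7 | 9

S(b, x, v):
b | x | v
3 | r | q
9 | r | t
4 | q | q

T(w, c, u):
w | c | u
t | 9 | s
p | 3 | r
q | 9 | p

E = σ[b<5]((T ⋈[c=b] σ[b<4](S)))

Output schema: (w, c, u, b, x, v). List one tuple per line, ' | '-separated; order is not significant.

Row counts bottom-up:
  T → 3
  S → 3
  σ[b<4](S) → 1
  (T ⋈[c=b] σ[b<4](S)) → 1
  σ[b<5]((T ⋈[c=b] σ[b<4](S))) → 1

== RESULT ==
w | c | u | b | x | v
p | 3 | r | 3 | r | q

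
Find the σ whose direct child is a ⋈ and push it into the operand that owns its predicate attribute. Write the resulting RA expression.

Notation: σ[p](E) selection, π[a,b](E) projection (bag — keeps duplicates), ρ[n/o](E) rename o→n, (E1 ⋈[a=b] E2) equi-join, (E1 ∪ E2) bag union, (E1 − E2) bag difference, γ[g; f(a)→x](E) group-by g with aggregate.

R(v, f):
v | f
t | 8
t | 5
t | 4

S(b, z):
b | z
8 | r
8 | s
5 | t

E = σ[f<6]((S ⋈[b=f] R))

σ filters on f, owned by the right side.
E' = (S ⋈[b=f] σ[f<6](R))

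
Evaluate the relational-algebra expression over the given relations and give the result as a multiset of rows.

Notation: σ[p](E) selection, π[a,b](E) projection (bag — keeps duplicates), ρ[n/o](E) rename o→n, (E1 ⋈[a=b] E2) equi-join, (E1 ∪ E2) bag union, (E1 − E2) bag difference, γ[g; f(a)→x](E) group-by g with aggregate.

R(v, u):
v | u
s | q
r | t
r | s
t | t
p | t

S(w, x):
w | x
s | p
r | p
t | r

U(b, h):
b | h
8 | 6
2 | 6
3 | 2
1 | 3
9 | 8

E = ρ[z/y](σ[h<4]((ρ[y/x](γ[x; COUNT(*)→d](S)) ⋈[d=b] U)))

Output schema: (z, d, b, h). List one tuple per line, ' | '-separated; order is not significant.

Row counts bottom-up:
  S → 3
  γ[x; COUNT(*)→d](S) → 2
  ρ[y/x](γ[x; COUNT(*)→d](S)) → 2
  U → 5
  (ρ[y/x](γ[x; COUNT(*)→d](S)) ⋈[d=b] U) → 2
  σ[h<4]((ρ[y/x](γ[x; COUNT(*)→d](S)) ⋈[d=b] U)) → 1
  ρ[z/y](σ[h<4]((ρ[y/x](γ[x; COUNT(*)→d](S)) ⋈[d=b] U))) → 1

== RESULT ==
z | d | b | h
r | 1 | 1 | 3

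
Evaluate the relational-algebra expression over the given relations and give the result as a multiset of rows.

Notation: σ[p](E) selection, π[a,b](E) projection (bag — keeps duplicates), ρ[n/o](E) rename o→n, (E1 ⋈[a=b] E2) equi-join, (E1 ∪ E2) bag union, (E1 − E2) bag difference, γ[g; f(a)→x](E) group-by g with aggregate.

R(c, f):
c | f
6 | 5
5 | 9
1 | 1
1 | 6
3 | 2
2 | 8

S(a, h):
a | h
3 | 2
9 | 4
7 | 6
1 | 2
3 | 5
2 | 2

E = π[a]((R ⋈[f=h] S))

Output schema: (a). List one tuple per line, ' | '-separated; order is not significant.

Stepwise |·|:
  R → 6
  S → 6
  (R ⋈[f=h] S) → 5
  π[a]((R ⋈[f=h] S)) → 5

== RESULT ==
a
1
2
3
3
7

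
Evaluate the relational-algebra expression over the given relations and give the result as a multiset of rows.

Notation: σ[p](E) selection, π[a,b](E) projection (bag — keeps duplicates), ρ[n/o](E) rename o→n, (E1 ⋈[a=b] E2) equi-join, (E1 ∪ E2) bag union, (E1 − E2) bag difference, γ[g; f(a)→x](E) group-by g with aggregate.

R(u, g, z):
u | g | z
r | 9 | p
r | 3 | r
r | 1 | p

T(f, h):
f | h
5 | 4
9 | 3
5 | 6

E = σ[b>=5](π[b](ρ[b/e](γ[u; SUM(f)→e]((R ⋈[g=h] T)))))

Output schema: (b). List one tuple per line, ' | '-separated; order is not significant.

Row counts bottom-up:
  R → 3
  T → 3
  (R ⋈[g=h] T) → 1
  γ[u; SUM(f)→e]((R ⋈[g=h] T)) → 1
  ρ[b/e](γ[u; SUM(f)→e]((R ⋈[g=h] T))) → 1
  π[b](ρ[b/e](γ[u; SUM(f)→e]((R ⋈[g=h] T)))) → 1
  σ[b>=5](π[b](ρ[b/e](γ[u; SUM(f)→e]((R ⋈[g=h] T))))) → 1

== RESULT ==
b
9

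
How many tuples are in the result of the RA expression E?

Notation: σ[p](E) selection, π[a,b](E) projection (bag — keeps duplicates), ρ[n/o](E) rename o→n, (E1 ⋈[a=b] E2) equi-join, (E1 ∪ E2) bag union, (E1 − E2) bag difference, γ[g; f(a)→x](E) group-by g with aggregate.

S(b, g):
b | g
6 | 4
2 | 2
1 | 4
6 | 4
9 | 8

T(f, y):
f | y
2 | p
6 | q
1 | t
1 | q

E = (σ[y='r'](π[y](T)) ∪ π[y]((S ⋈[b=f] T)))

Row counts bottom-up:
  T → 4
  π[y](T) → 4
  σ[y='r'](π[y](T)) → 0
  S → 5
  T → 4
  (S ⋈[b=f] T) → 5
  π[y]((S ⋈[b=f] T)) → 5
  (σ[y='r'](π[y](T)) ∪ π[y]((S ⋈[b=f] T))) → 5

|E| = 5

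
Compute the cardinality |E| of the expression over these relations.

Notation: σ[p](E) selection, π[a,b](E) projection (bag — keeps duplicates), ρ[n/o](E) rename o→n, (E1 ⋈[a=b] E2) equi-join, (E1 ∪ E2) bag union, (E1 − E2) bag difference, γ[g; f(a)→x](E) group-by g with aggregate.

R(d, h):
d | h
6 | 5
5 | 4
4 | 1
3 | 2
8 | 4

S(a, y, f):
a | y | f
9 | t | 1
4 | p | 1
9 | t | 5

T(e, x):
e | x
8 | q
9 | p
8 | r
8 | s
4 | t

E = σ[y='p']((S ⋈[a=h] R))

Stepwise |·|:
  S → 3
  R → 5
  (S ⋈[a=h] R) → 2
  σ[y='p']((S ⋈[a=h] R)) → 2

|E| = 2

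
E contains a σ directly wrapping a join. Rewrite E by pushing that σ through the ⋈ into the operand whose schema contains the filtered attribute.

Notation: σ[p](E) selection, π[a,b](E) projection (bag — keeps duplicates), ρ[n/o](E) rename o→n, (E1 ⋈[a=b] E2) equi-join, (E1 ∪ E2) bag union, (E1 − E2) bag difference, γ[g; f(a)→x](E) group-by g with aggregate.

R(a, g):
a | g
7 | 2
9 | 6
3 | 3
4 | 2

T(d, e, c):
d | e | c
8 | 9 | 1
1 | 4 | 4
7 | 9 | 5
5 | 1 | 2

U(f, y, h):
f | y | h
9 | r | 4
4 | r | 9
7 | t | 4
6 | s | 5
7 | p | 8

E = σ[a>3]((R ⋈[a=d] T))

σ filters on a, owned by the left side.
E' = (σ[a>3](R) ⋈[a=d] T)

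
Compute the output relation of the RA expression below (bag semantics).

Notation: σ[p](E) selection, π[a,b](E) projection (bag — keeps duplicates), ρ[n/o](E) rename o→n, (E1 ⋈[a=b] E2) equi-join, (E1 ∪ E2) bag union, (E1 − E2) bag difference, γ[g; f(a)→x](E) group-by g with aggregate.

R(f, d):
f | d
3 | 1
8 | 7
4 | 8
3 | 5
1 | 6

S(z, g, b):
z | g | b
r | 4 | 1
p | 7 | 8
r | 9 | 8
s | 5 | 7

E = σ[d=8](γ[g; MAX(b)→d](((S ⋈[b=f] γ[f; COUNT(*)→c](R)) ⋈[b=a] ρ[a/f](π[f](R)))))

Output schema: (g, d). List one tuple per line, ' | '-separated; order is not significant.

Subexpression sizes:
  S → 4
  R → 5
  γ[f; COUNT(*)→c](R) → 4
  (S ⋈[b=f] γ[f; COUNT(*)→c](R)) → 3
  R → 5
  π[f](R) → 5
  ρ[a/f](π[f](R)) → 5
  ((S ⋈[b=f] γ[f; COUNT(*)→c](R)) ⋈[b=a] ρ[a/f](π[f](R))) → 3
  γ[g; MAX(b)→d](((S ⋈[b=f] γ[f; COUNT(*)→c](R)) ⋈[b=a] ρ[a/f](π[f](R)))) → 3
  σ[d=8](γ[g; MAX(b)→d](((S ⋈[b=f] γ[f; COUNT(*)→c](R)) ⋈[b=a] ρ[a/f](π[f](R))))) → 2

== RESULT ==
g | d
7 | 8
9 | 8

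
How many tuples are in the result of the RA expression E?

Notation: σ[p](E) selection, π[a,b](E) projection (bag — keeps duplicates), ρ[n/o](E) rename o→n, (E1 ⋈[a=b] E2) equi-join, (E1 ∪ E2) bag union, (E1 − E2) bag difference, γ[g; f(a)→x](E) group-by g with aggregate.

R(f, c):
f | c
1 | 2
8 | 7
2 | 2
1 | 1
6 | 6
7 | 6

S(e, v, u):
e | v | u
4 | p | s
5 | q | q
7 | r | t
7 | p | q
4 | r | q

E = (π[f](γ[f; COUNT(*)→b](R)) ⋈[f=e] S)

Row counts bottom-up:
  R → 6
  γ[f; COUNT(*)→b](R) → 5
  π[f](γ[f; COUNT(*)→b](R)) → 5
  S → 5
  (π[f](γ[f; COUNT(*)→b](R)) ⋈[f=e] S) → 2

|E| = 2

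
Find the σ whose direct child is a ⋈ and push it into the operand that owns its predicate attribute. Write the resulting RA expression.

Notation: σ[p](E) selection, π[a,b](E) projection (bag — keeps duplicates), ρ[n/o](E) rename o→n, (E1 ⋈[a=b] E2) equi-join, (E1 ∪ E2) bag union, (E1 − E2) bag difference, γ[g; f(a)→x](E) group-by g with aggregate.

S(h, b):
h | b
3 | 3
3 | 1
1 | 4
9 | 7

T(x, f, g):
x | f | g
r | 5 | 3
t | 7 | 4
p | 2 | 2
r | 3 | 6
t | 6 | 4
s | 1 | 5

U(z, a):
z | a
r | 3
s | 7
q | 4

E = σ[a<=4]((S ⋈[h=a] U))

σ filters on a, owned by the right side.
E' = (S ⋈[h=a] σ[a<=4](U))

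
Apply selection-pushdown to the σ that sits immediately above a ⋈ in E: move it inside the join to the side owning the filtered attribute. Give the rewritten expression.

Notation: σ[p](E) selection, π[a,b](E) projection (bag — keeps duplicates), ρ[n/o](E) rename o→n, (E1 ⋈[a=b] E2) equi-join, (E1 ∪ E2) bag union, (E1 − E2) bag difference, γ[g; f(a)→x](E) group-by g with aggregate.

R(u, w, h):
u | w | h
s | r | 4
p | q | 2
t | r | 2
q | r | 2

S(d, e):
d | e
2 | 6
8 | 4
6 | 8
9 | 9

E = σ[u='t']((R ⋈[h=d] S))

σ filters on u, owned by the left side.
E' = (σ[u='t'](R) ⋈[h=d] S)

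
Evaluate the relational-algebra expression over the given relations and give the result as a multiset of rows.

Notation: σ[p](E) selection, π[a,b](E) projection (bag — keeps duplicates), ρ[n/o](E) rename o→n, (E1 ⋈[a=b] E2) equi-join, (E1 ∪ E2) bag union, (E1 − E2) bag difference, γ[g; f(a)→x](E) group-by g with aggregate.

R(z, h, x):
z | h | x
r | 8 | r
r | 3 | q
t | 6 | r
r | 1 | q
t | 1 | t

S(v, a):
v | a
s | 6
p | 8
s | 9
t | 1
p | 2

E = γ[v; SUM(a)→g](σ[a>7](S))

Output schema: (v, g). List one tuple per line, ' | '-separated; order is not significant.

Subexpression sizes:
  S → 5
  σ[a>7](S) → 2
  γ[v; SUM(a)→g](σ[a>7](S)) → 2

== RESULT ==
v | g
p | 8
s | 9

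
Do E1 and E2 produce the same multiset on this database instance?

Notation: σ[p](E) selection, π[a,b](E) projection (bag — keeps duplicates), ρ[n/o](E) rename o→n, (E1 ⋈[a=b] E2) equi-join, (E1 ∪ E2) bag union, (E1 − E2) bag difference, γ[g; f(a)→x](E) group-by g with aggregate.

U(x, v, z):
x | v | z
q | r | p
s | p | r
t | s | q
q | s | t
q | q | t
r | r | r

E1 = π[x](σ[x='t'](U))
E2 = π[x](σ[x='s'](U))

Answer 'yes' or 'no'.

E1 stepwise |·|:
  U → 6
  σ[x='t'](U) → 1
  π[x](σ[x='t'](U)) → 1
E2 stepwise |·|:
  U → 6
  σ[x='s'](U) → 1
  π[x](σ[x='s'](U)) → 1

E1 result:
x
t
E2 result:
x
s
Witness: ('t',) appears 1× in E1 but 0× in E2.

no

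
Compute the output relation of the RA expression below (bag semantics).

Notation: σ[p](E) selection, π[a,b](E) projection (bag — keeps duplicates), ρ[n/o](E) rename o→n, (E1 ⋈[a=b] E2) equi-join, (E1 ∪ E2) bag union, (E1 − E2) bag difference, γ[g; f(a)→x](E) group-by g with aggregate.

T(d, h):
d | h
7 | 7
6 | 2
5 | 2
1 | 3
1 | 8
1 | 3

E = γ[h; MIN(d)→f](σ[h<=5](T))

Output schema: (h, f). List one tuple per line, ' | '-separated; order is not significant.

Subexpression sizes:
  T → 6
  σ[h<=5](T) → 4
  γ[h; MIN(d)→f](σ[h<=5](T)) → 2

== RESULT ==
h | f
2 | 5
3 | 1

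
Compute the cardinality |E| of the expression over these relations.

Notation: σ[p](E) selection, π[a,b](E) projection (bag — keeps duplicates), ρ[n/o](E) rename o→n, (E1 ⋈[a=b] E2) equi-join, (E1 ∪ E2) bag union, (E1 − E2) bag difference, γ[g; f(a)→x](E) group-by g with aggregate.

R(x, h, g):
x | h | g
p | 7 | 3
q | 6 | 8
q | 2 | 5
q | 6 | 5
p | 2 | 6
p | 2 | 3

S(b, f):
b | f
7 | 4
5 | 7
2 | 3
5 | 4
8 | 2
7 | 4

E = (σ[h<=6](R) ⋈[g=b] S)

Row counts bottom-up:
  R → 6
  σ[h<=6](R) → 5
  S → 6
  (σ[h<=6](R) ⋈[g=b] S) → 5

|E| = 5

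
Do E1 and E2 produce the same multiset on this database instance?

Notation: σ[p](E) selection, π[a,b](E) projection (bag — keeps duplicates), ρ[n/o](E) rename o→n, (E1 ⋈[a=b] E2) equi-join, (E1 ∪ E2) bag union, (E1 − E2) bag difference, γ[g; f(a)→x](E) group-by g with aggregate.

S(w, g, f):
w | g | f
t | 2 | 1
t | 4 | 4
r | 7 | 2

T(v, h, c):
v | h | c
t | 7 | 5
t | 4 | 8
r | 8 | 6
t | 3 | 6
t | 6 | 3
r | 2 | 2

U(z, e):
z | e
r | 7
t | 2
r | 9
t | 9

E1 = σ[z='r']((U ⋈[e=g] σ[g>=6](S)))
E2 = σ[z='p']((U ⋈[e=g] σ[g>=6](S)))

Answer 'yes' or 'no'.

E1 stepwise |·|:
  U → 4
  S → 3
  σ[g>=6](S) → 1
  (U ⋈[e=g] σ[g>=6](S)) → 1
  σ[z='r']((U ⋈[e=g] σ[g>=6](S))) → 1
E2 stepwise |·|:
  U → 4
  S → 3
  σ[g>=6](S) → 1
  (U ⋈[e=g] σ[g>=6](S)) → 1
  σ[z='p']((U ⋈[e=g] σ[g>=6](S))) → 0

E1 result:
z | e | w | g | f
r | 7 | r | 7 | 2
E2 result:
z | e | w | g | f
(0 rows)
Witness: ('r', 7, 'r', 7, 2) appears 1× in E1 but 0× in E2.

no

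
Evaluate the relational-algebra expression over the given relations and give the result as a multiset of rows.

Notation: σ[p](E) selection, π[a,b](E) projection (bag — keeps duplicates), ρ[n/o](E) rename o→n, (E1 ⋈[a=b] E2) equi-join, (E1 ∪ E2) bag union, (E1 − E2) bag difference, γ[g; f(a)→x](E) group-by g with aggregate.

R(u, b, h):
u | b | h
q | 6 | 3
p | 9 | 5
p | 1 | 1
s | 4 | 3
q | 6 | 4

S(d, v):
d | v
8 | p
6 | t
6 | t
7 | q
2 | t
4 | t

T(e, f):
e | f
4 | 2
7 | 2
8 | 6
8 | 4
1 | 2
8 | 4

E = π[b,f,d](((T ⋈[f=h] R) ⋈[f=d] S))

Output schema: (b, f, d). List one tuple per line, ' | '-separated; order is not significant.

Subexpression sizes:
  T → 6
  R → 5
  (T ⋈[f=h] R) → 2
  S → 6
  ((T ⋈[f=h] R) ⋈[f=d] S) → 2
  π[b,f,d](((T ⋈[f=h] R) ⋈[f=d] S)) → 2

== RESULT ==
b | f | d
6 | 4 | 4
6 | 4 | 4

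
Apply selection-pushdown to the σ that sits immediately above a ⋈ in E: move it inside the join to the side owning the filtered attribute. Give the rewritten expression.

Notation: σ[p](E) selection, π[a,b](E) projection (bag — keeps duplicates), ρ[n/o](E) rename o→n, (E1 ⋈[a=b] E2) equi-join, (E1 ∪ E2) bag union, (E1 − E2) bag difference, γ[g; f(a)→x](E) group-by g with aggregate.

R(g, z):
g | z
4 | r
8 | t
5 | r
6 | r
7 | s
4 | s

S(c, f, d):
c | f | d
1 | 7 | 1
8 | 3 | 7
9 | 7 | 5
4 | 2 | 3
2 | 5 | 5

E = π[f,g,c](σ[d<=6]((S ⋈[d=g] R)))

σ filters on d, owned by the left side.
E' = π[f,g,c]((σ[d<=6](S) ⋈[d=g] R))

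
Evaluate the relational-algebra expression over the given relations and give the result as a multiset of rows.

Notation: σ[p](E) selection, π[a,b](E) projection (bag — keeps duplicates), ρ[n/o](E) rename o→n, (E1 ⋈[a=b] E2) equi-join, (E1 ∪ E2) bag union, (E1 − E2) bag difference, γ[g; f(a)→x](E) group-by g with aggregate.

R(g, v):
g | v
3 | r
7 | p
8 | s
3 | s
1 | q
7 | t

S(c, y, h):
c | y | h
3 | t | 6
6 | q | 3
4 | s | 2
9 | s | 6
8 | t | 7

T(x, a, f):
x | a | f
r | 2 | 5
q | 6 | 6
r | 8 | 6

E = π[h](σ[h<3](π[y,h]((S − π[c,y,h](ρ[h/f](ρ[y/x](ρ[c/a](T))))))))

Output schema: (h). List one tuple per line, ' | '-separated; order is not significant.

Subexpression sizes:
  S → 5
  T → 3
  ρ[c/a](T) → 3
  ρ[y/x](ρ[c/a](T)) → 3
  ρ[h/f](ρ[y/x](ρ[c/a](T))) → 3
  π[c,y,h](ρ[h/f](ρ[y/x](ρ[c/a](T)))) → 3
  (S − π[c,y,h](ρ[h/f](ρ[y/x](ρ[c/a](T))))) → 5
  π[y,h]((S − π[c,y,h](ρ[h/f](ρ[y/x](ρ[c/a](T)))))) → 5
  σ[h<3](π[y,h]((S − π[c,y,h](ρ[h/f](ρ[y/x](ρ[c/a](T))))))) → 1
  π[h](σ[h<3](π[y,h]((S − π[c,y,h](ρ[h/f](ρ[y/x](ρ[c/a](T)))))))) → 1

== RESULT ==
h
2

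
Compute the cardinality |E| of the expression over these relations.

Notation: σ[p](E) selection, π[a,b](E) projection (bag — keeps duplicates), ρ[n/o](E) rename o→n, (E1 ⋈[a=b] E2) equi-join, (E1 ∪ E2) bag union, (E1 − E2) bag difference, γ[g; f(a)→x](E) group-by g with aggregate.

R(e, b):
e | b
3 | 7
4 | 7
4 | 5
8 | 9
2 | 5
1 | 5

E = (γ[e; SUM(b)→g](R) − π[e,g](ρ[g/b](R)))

Subexpression sizes:
  R → 6
  γ[e; SUM(b)→g](R) → 5
  R → 6
  ρ[g/b](R) → 6
  π[e,g](ρ[g/b](R)) → 6
  (γ[e; SUM(b)→g](R) − π[e,g](ρ[g/b](R))) → 1

|E| = 1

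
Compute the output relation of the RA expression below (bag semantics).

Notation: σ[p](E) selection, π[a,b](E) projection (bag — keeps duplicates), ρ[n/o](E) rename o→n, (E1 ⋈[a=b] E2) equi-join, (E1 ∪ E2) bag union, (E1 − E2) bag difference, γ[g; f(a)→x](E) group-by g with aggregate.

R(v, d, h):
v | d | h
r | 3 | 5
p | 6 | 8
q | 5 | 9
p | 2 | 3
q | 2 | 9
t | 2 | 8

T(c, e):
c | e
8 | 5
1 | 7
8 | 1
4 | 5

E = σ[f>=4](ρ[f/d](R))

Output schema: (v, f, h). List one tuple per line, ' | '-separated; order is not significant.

Row counts bottom-up:
  R → 6
  ρ[f/d](R) → 6
  σ[f>=4](ρ[f/d](R)) → 2

== RESULT ==
v | f | h
p | 6 | 8
q | 5 | 9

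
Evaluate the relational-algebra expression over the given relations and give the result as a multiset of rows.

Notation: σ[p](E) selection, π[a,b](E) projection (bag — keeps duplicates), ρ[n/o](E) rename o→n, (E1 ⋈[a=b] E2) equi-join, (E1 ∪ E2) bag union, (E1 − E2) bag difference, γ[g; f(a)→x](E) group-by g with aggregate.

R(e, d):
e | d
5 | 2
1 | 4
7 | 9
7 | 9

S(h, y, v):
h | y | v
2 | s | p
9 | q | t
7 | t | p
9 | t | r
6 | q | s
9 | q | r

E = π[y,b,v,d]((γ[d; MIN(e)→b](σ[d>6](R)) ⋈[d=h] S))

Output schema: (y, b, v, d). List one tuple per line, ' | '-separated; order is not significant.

Stepwise |·|:
  R → 4
  σ[d>6](R) → 2
  γ[d; MIN(e)→b](σ[d>6](R)) → 1
  S → 6
  (γ[d; MIN(e)→b](σ[d>6](R)) ⋈[d=h] S) → 3
  π[y,b,v,d]((γ[d; MIN(e)→b](σ[d>6](R)) ⋈[d=h] S)) → 3

== RESULT ==
y | b | v | d
q | 7 | r | 9
q | 7 | t | 9
t | 7 | r | 9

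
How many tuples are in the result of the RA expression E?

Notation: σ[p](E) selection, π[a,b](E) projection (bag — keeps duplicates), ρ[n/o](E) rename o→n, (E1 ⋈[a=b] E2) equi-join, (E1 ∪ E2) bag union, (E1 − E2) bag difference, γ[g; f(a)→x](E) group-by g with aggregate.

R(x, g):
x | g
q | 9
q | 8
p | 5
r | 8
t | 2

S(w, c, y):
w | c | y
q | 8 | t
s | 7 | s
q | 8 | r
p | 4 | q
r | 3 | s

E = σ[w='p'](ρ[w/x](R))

Row counts bottom-up:
  R → 5
  ρ[w/x](R) → 5
  σ[w='p'](ρ[w/x](R)) → 1

|E| = 1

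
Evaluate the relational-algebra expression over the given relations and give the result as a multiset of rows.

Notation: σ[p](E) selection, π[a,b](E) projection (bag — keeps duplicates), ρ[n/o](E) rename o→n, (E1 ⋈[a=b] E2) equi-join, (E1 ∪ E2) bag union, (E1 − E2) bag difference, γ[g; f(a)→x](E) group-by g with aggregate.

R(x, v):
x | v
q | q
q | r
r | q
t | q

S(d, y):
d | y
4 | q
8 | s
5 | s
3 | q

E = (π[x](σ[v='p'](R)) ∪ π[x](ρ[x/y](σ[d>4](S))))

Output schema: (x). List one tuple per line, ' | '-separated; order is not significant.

Per-node cardinality:
  R → 4
  σ[v='p'](R) → 0
  π[x](σ[v='p'](R)) → 0
  S → 4
  σ[d>4](S) → 2
  ρ[x/y](σ[d>4](S)) → 2
  π[x](ρ[x/y](σ[d>4](S))) → 2
  (π[x](σ[v='p'](R)) ∪ π[x](ρ[x/y](σ[d>4](S)))) → 2

== RESULT ==
x
s
s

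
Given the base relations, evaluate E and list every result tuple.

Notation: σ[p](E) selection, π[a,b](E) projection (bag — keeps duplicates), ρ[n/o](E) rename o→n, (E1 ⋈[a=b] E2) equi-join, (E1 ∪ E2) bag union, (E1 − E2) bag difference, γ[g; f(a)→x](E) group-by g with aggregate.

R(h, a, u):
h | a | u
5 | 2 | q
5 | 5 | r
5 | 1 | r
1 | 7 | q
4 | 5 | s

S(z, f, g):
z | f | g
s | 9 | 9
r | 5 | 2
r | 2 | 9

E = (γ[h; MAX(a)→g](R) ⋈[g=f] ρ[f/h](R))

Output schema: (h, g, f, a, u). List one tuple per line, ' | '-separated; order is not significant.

Subexpression sizes:
  R → 5
  γ[h; MAX(a)→g](R) → 3
  R → 5
  ρ[f/h](R) → 5
  (γ[h; MAX(a)→g](R) ⋈[g=f] ρ[f/h](R)) → 6

== RESULT ==
h | g | f | a | u
4 | 5 | 5 | 1 | r
4 | 5 | 5 | 2 | q
4 | 5 | 5 | 5 | r
5 | 5 | 5 | 1 | r
5 | 5 | 5 | 2 | q
5 | 5 | 5 | 5 | r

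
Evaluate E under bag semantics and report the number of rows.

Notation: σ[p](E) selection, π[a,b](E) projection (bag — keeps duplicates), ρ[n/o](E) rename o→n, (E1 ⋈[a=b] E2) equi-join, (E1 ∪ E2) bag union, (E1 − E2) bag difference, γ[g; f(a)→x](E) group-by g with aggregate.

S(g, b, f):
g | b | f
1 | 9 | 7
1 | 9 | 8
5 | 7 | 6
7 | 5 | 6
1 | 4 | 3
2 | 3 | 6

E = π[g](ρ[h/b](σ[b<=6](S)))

Subexpression sizes:
  S → 6
  σ[b<=6](S) → 3
  ρ[h/b](σ[b<=6](S)) → 3
  π[g](ρ[h/b](σ[b<=6](S))) → 3

|E| = 3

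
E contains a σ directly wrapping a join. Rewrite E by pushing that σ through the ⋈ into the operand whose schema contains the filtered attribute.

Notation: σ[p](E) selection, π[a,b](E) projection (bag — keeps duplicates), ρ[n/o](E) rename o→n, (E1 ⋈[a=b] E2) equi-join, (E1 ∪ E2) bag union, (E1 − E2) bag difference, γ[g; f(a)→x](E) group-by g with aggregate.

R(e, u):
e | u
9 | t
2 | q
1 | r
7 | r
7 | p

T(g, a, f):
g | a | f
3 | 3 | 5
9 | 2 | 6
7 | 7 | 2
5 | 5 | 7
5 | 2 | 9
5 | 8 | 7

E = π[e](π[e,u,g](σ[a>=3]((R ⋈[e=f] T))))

σ filters on a, owned by the right side.
E' = π[e](π[e,u,g]((R ⋈[e=f] σ[a>=3](T))))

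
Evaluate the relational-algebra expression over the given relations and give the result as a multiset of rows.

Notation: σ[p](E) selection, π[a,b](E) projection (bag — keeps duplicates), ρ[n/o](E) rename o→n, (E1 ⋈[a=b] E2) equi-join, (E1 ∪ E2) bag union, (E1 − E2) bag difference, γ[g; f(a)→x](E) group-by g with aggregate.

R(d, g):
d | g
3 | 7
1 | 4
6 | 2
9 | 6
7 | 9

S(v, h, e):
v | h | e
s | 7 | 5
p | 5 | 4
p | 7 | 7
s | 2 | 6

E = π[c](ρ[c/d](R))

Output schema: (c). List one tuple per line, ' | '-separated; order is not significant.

Stepwise |·|:
  R → 5
  ρ[c/d](R) → 5
  π[c](ρ[c/d](R)) → 5

== RESULT ==
c
1
3
6
7
9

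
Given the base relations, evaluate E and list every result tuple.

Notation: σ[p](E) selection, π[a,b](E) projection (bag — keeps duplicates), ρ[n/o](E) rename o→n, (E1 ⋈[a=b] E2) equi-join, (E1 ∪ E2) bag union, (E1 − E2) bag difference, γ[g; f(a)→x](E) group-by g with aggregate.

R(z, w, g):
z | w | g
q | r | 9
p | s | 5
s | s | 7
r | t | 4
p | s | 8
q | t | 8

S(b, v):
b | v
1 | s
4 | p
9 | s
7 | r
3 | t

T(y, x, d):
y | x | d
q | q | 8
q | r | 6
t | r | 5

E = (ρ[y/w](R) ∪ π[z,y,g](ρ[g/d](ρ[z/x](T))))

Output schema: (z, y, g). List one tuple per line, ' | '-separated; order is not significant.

Stepwise |·|:
  R → 6
  ρ[y/w](R) → 6
  T → 3
  ρ[z/x](T) → 3
  ρ[g/d](ρ[z/x](T)) → 3
  π[z,y,g](ρ[g/d](ρ[z/x](T))) → 3
  (ρ[y/w](R) ∪ π[z,y,g](ρ[g/d](ρ[z/x](T)))) → 9

== RESULT ==
z | y | g
p | s | 5
p | s | 8
q | q | 8
q | r | 9
q | t | 8
r | q | 6
r | t | 4
r | t | 5
s | s | 7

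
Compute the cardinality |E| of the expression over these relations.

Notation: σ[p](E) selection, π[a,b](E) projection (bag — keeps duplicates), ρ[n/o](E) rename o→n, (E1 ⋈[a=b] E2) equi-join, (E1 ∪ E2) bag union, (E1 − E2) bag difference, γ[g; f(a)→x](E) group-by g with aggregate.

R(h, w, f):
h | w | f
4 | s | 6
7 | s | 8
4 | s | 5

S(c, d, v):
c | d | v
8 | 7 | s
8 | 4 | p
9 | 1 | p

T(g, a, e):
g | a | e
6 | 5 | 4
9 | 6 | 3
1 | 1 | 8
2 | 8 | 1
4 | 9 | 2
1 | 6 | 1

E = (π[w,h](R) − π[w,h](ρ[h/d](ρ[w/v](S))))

Row counts bottom-up:
  R → 3
  π[w,h](R) → 3
  S → 3
  ρ[w/v](S) → 3
  ρ[h/d](ρ[w/v](S)) → 3
  π[w,h](ρ[h/d](ρ[w/v](S))) → 3
  (π[w,h](R) − π[w,h](ρ[h/d](ρ[w/v](S)))) → 2

|E| = 2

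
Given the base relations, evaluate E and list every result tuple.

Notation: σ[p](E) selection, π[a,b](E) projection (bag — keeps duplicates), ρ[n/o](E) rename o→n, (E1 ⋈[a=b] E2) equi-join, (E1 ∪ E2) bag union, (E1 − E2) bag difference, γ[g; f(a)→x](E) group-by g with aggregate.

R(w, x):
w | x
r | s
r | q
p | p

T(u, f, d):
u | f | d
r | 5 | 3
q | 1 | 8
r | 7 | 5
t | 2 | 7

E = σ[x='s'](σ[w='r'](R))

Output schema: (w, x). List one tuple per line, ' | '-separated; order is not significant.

Subexpression sizes:
  R → 3
  σ[w='r'](R) → 2
  σ[x='s'](σ[w='r'](R)) → 1

== RESULT ==
w | x
r | s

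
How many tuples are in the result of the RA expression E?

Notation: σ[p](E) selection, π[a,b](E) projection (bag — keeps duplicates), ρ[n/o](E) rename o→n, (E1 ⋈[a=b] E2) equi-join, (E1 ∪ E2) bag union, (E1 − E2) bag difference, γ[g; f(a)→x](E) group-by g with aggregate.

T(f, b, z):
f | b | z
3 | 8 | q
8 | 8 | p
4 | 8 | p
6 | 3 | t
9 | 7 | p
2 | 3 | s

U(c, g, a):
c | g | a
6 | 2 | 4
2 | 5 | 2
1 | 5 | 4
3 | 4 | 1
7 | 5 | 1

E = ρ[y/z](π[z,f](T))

Subexpression sizes:
  T → 6
  π[z,f](T) → 6
  ρ[y/z](π[z,f](T)) → 6

|E| = 6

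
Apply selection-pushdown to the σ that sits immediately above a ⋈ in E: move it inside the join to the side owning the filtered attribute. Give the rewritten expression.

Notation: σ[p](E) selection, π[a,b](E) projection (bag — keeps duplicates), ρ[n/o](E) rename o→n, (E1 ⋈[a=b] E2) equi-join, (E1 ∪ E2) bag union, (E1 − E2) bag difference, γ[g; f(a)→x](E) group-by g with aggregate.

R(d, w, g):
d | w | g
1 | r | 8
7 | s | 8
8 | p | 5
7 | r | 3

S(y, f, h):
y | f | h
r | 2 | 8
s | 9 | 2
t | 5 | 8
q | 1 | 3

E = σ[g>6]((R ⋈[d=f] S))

σ filters on g, owned by the left side.
E' = (σ[g>6](R) ⋈[d=f] S)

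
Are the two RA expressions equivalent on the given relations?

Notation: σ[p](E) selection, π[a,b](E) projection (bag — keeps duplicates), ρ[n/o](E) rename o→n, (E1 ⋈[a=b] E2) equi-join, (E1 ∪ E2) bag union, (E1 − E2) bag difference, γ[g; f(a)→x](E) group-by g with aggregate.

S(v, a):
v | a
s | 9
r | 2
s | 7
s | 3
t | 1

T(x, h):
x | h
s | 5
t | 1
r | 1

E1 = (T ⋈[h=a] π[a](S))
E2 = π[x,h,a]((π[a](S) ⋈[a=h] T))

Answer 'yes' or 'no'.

E1 per-node cardinality:
  T → 3
  S → 5
  π[a](S) → 5
  (T ⋈[h=a] π[a](S)) → 2
E2 per-node cardinality:
  S → 5
  π[a](S) → 5
  T → 3
  (π[a](S) ⋈[a=h] T) → 2
  π[x,h,a]((π[a](S) ⋈[a=h] T)) → 2

E1 and E2 produce the same multiset:
x | h | a
r | 1 | 1
t | 1 | 1

yes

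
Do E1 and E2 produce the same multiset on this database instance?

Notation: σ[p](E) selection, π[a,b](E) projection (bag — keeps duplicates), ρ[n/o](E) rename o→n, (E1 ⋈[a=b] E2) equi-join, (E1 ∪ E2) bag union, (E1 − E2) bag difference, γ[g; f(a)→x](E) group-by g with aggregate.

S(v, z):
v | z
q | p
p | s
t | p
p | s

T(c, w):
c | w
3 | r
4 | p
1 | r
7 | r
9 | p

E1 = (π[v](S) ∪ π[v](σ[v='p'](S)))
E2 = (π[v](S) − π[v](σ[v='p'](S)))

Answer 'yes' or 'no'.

E1 row counts bottom-up:
  S → 4
  π[v](S) → 4
  S → 4
  σ[v='p'](S) → 2
  π[v](σ[v='p'](S)) → 2
  (π[v](S) ∪ π[v](σ[v='p'](S))) → 6
E2 row counts bottom-up:
  S → 4
  π[v](S) → 4
  S → 4
  σ[v='p'](S) → 2
  π[v](σ[v='p'](S)) → 2
  (π[v](S) − π[v](σ[v='p'](S))) → 2

E1 result:
v
p
p
p
p
q
t
E2 result:
v
q
t
Witness: ('p',) appears 4× in E1 but 0× in E2.

no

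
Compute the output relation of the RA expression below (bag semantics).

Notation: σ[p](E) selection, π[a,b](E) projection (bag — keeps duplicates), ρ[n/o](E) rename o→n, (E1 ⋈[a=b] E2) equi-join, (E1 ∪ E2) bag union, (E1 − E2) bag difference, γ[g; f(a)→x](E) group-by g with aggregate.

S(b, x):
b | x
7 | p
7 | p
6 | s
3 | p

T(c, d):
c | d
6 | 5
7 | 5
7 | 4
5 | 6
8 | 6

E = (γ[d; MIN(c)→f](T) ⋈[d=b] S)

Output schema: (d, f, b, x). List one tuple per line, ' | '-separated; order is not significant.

Stepwise |·|:
  T → 5
  γ[d; MIN(c)→f](T) → 3
  S → 4
  (γ[d; MIN(c)→f](T) ⋈[d=b] S) → 1

== RESULT ==
d | f | b | x
6 | 5 | 6 | s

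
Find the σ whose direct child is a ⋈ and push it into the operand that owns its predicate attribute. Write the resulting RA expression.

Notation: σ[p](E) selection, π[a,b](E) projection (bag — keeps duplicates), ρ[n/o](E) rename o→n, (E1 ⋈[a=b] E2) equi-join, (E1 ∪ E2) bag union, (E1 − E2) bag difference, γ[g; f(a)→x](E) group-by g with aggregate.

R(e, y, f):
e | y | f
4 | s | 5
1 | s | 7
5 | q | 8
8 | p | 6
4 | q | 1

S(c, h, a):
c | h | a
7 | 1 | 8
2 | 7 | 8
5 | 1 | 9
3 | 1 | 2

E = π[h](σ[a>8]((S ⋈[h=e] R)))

σ filters on a, owned by the left side.
E' = π[h]((σ[a>8](S) ⋈[h=e] R))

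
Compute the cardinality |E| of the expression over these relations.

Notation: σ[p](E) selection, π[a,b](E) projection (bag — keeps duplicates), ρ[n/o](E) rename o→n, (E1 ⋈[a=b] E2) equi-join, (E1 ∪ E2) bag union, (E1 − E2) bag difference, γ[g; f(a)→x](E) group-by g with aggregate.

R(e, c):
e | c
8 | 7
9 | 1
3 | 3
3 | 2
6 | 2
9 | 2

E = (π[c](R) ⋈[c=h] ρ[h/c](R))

Stepwise |·|:
  R → 6
  π[c](R) → 6
  R → 6
  ρ[h/c](R) → 6
  (π[c](R) ⋈[c=h] ρ[h/c](R)) → 12

|E| = 12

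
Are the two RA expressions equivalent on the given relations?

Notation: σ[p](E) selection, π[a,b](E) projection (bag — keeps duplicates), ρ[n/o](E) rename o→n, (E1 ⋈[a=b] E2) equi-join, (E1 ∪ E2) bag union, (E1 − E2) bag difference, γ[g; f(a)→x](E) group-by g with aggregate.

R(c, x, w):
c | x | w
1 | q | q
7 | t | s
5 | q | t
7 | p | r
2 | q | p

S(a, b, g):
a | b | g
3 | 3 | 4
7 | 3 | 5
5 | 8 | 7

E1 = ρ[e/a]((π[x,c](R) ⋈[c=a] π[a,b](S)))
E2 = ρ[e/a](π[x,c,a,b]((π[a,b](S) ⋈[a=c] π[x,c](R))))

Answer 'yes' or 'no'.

E1 subexpression sizes:
  R → 5
  π[x,c](R) → 5
  S → 3
  π[a,b](S) → 3
  (π[x,c](R) ⋈[c=a] π[a,b](S)) → 3
  ρ[e/a]((π[x,c](R) ⋈[c=a] π[a,b](S))) → 3
E2 subexpression sizes:
  S → 3
  π[a,b](S) → 3
  R → 5
  π[x,c](R) → 5
  (π[a,b](S) ⋈[a=c] π[x,c](R)) → 3
  π[x,c,a,b]((π[a,b](S) ⋈[a=c] π[x,c](R))) → 3
  ρ[e/a](π[x,c,a,b]((π[a,b](S) ⋈[a=c] π[x,c](R)))) → 3

E1 and E2 produce the same multiset:
x | c | e | b
p | 7 | 7 | 3
q | 5 | 5 | 8
t | 7 | 7 | 3

yes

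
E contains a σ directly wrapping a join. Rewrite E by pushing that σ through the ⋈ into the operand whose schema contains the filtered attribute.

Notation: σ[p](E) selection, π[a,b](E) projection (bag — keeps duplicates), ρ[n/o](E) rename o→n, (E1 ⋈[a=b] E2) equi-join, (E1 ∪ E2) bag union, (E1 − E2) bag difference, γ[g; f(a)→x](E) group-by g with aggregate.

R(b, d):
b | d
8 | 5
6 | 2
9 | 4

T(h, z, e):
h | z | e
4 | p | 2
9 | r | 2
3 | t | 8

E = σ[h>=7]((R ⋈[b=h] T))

σ filters on h, owned by the right side.
E' = (R ⋈[b=h] σ[h>=7](T))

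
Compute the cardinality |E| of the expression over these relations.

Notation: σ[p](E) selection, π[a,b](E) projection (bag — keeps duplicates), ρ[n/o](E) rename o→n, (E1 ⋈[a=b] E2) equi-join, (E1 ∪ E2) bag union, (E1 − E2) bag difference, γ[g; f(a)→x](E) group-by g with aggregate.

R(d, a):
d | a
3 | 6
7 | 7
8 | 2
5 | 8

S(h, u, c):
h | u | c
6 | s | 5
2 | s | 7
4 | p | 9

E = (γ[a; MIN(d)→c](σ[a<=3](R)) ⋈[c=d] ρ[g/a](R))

Per-node cardinality:
  R → 4
  σ[a<=3](R) → 1
  γ[a; MIN(d)→c](σ[a<=3](R)) → 1
  R → 4
  ρ[g/a](R) → 4
  (γ[a; MIN(d)→c](σ[a<=3](R)) ⋈[c=d] ρ[g/a](R)) → 1

|E| = 1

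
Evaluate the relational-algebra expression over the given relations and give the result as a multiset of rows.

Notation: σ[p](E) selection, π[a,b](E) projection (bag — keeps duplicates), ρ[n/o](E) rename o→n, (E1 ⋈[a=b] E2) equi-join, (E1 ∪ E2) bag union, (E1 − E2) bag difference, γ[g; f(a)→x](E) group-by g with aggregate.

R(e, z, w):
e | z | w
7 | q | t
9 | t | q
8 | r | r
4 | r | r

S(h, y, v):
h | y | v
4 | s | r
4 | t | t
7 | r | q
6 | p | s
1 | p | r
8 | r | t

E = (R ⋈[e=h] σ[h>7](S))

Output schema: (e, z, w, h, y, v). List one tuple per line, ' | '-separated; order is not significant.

Subexpression sizes:
  R → 4
  S → 6
  σ[h>7](S) → 1
  (R ⋈[e=h] σ[h>7](S)) → 1

== RESULT ==
e | z | w | h | y | v
8 | r | r | 8 | r | t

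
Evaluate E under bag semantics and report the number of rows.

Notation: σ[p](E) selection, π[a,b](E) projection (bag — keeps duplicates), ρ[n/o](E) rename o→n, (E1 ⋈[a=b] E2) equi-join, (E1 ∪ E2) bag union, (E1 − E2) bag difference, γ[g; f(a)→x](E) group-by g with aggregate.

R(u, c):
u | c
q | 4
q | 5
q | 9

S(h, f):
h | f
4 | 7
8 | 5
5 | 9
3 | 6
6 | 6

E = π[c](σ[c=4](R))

Row counts bottom-up:
  R → 3
  σ[c=4](R) → 1
  π[c](σ[c=4](R)) → 1

|E| = 1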